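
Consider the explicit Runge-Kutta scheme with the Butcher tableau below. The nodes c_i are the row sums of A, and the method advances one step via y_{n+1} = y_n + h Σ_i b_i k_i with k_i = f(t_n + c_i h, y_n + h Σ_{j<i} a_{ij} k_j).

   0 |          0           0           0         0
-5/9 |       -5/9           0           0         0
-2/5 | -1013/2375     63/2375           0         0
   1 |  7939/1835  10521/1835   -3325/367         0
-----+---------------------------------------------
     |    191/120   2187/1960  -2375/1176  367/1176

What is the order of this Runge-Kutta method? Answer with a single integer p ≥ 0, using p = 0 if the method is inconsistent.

4

b = (191/120, 2187/1960, -2375/1176, 367/1176)
c = (0, -5/9, -2/5, 1)
Ac = (0, 0, -7/475, 161/367)
Σ b_i: 191/120·1 + 2187/1960·1 + (-2375/1176)·1 + 367/1176·1 = 1 ✓
b·c: 2187/1960·(-5/9) + (-2375/1176)·(-2/5) + 367/1176·1 = 1/2 ✓
b·c²: 2187/1960·25/81 + (-2375/1176)·4/25 + 367/1176·1 = 1/3 ✓
b·Ac: (-2375/1176)·(-7/475) + 367/1176·161/367 = 1/6 ✓
b·c³: 2187/1960·(-125/729) + (-2375/1176)·(-8/125) + 367/1176·1 = 1/4 ✓
b·(c∘Ac): (-2375/1176)·14/2375 + 367/1176·161/367 = 1/8 ✓
b·Ac²: (-2375/1176)·7/855 + 367/1176·1057/3303 = 1/12 ✓
b·A²c: 367/1176·49/367 = 1/24 ✓; 4 stages ⇒ order 4.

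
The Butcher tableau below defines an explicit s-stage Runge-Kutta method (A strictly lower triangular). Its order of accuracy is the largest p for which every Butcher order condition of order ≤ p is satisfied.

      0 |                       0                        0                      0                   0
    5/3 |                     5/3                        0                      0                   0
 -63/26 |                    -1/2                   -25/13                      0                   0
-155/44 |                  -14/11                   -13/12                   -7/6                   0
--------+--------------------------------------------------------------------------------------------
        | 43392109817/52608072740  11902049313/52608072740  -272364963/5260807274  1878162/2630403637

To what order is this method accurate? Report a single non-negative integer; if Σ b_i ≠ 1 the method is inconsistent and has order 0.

b = (43392109817/52608072740, 11902049313/52608072740, -272364963/5260807274, 1878162/2630403637)
c = (0, 5/3, -63/26, -155/44)
Ac = (0, 0, -125/39, 239/234)
Σ b_i: 43392109817/52608072740·1 + 11902049313/52608072740·1 + (-272364963/5260807274)·1 + 1878162/2630403637·1 = 1 ✓
b·c: 11902049313/52608072740·5/3 + (-272364963/5260807274)·(-63/26) + 1878162/2630403637·(-155/44) = 1/2 ✓
b·c²: 11902049313/52608072740·25/9 + (-272364963/5260807274)·3969/676 + 1878162/2630403637·24025/1936 = 1/3 ✓
b·Ac: (-272364963/5260807274)·(-125/39) + 1878162/2630403637·239/234 = 1/6 ✓
b·c³: 11902049313/52608072740·125/27 + (-272364963/5260807274)·(-250047/17576) + 1878162/2630403637·(-3723875/85184) = 189875321468087/108330543386208 ≠ 1/4 ⇒ order 3.
b·(c∘Ac): (-272364963/5260807274)·2625/338 + 1878162/2630403637·(-37045/10296) = -6386327065/15782421822 ≠ 1/8
b·Ac²: (-272364963/5260807274)·(-625/117) + 1878162/2630403637·(-359897/36504) = 331790243887/1231028902116 ≠ 1/12
b·A²c: 1878162/2630403637·875/234 = 21069125/7891210911 ≠ 1/24

3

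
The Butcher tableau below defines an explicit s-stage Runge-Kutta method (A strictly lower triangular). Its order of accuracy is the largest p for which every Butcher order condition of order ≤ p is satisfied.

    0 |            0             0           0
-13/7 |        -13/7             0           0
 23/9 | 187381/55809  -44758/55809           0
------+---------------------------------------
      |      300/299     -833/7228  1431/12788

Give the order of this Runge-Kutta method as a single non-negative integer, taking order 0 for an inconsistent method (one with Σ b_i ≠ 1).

b = (300/299, -833/7228, 1431/12788)
c = (0, -13/7, 23/9)
Ac = (0, 0, 6394/4293)
Σ b_i: 300/299·1 + (-833/7228)·1 + 1431/12788·1 = 1 ✓
b·c: (-833/7228)·(-13/7) + 1431/12788·23/9 = 1/2 ✓
b·c²: (-833/7228)·169/49 + 1431/12788·529/81 = 1/3 ✓
b·Ac: 1431/12788·6394/4293 = 1/6 ✓; 3 stages ⇒ order 3.

3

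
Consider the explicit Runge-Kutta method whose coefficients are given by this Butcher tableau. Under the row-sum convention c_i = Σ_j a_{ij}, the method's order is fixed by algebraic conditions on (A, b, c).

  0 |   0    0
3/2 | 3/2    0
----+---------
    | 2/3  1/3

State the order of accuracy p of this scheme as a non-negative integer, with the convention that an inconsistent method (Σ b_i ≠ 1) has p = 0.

2

b = (2/3, 1/3)
c = (0, 3/2)
Σ b_i: 2/3·1 + 1/3·1 = 1 ✓
b·c: 1/3·3/2 = 1/2 ✓; 2 stages ⇒ order 2.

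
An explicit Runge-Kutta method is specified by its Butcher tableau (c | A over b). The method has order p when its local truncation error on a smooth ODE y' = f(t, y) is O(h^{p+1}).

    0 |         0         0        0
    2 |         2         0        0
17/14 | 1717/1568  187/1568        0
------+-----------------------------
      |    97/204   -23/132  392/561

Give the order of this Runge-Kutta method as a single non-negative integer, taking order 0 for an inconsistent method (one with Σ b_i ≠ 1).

b = (97/204, -23/132, 392/561)
c = (0, 2, 17/14)
Ac = (0, 0, 187/784)
Σ b_i: 97/204·1 + (-23/132)·1 + 392/561·1 = 1 ✓
b·c: (-23/132)·2 + 392/561·17/14 = 1/2 ✓
b·c²: (-23/132)·4 + 392/561·289/196 = 1/3 ✓
b·Ac: 392/561·187/784 = 1/6 ✓; 3 stages ⇒ order 3.

3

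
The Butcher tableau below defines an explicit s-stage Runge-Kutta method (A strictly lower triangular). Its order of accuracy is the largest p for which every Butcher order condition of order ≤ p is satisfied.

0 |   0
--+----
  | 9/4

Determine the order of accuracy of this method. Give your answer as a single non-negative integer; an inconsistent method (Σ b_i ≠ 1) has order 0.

b = (9/4)
c = (0)
Σ b_i: 9/4·1 = 9/4 ≠ 1 ⇒ order 0.

0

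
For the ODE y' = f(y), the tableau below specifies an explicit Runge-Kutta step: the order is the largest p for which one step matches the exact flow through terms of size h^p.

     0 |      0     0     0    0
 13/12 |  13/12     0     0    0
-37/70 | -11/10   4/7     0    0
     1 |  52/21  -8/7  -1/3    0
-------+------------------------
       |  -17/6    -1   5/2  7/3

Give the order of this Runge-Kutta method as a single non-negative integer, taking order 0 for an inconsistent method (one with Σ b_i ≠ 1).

1

b = (-17/6, -1, 5/2, 7/3)
c = (0, 13/12, -37/70, 1)
Ac = (0, 0, 13/21, -223/210)
Σ b_i: (-17/6)·1 + (-1)·1 + 5/2·1 + 7/3·1 = 1 ✓
b·c: (-1)·13/12 + 5/2·(-37/70) + 7/3·1 = -1/14 ≠ 1/2 ⇒ order 1.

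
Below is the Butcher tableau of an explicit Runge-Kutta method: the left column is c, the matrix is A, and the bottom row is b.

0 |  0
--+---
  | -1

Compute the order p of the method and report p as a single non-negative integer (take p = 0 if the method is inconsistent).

b = (-1)
c = (0)
Σ b_i: (-1)·1 = -1 ≠ 1 ⇒ order 0.

0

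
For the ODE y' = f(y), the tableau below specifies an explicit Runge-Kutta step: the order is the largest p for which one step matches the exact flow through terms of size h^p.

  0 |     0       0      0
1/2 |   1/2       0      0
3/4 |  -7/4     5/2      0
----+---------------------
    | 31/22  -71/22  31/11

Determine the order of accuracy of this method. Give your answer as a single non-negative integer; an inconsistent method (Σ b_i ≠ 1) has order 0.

2

b = (31/22, -71/22, 31/11)
c = (0, 1/2, 3/4)
Ac = (0, 0, 5/4)
Σ b_i: 31/22·1 + (-71/22)·1 + 31/11·1 = 1 ✓
b·c: (-71/22)·1/2 + 31/11·3/4 = 1/2 ✓
b·c²: (-71/22)·1/4 + 31/11·9/16 = 137/176 ≠ 1/3 ⇒ order 2.
b·Ac: 31/11·5/4 = 155/44 ≠ 1/6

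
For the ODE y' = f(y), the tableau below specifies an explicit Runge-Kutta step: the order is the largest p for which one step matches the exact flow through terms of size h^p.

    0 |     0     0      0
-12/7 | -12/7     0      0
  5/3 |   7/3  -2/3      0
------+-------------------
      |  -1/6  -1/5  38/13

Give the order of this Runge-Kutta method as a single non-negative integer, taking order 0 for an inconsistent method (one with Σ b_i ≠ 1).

b = (-1/6, -1/5, 38/13)
c = (0, -12/7, 5/3)
Ac = (0, 0, 8/7)
Σ b_i: (-1/6)·1 + (-1/5)·1 + 38/13·1 = 997/390 ≠ 1 ⇒ order 0.

0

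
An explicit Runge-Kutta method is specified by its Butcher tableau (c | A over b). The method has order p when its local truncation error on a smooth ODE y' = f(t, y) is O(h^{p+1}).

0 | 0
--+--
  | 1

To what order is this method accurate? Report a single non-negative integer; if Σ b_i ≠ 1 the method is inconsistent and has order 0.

b = (1)
c = (0)
Σ b_i: 1·1 = 1 ✓; 1 stage ⇒ order 1.

1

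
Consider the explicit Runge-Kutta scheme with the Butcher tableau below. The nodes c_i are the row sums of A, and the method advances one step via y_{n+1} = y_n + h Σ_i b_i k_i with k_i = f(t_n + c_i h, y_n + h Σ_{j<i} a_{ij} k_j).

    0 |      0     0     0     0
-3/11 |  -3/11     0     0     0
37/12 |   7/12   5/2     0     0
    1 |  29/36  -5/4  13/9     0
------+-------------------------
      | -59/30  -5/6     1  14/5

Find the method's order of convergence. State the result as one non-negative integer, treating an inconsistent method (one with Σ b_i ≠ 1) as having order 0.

b = (-59/30, -5/6, 1, 14/5)
c = (0, -3/11, 37/12, 1)
Ac = (0, 0, -15/22, 1424/297)
Σ b_i: (-59/30)·1 + (-5/6)·1 + 1·1 + 14/5·1 = 1 ✓
b·c: (-5/6)·(-3/11) + 1·37/12 + 14/5·1 = 4033/660 ≠ 1/2 ⇒ order 1.

1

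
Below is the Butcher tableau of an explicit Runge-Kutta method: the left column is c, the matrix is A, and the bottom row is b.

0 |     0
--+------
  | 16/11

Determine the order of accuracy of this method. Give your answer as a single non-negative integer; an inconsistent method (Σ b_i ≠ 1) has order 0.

b = (16/11)
c = (0)
Σ b_i: 16/11·1 = 16/11 ≠ 1 ⇒ order 0.

0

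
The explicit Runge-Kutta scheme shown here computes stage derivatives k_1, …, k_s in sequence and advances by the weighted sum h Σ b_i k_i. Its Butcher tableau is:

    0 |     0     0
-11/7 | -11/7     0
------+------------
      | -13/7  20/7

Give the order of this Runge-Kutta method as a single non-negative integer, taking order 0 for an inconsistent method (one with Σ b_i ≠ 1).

1

b = (-13/7, 20/7)
c = (0, -11/7)
Σ b_i: (-13/7)·1 + 20/7·1 = 1 ✓
b·c: 20/7·(-11/7) = -220/49 ≠ 1/2 ⇒ order 1.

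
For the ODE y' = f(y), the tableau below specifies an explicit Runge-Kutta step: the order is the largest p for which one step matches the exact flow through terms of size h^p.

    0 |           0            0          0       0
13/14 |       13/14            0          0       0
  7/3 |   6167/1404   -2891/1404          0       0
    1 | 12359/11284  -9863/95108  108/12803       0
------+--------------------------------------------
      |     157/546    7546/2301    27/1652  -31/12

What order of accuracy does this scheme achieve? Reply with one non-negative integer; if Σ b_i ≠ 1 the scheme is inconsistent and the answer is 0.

b = (157/546, 7546/2301, 27/1652, -31/12)
c = (0, 13/14, 7/3, 1)
Ac = (0, 0, -413/216, -19/248)
Σ b_i: 157/546·1 + 7546/2301·1 + 27/1652·1 + (-31/12)·1 = 1 ✓
b·c: 7546/2301·13/14 + 27/1652·7/3 + (-31/12)·1 = 1/2 ✓
b·c²: 7546/2301·169/196 + 27/1652·49/9 + (-31/12)·1 = 1/3 ✓
b·Ac: 27/1652·(-413/216) + (-31/12)·(-19/248) = 1/6 ✓
b·c³: 7546/2301·2197/2744 + 27/1652·343/27 + (-31/12)·1 = 1/4 ✓
b·(c∘Ac): 27/1652·(-2891/648) + (-31/12)·(-19/248) = 1/8 ✓
b·Ac²: 27/1652·(-767/432) + (-31/12)·(-151/3472) = 1/12 ✓
b·A²c: (-31/12)·(-1/62) = 1/24 ✓; 4 stages ⇒ order 4.

4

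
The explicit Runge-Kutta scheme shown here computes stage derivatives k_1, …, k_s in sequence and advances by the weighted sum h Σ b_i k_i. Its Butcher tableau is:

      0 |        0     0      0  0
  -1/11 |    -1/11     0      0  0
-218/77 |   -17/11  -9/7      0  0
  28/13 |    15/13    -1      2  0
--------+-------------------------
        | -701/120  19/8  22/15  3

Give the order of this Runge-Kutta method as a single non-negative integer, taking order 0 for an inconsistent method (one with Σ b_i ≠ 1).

b = (-701/120, 19/8, 22/15, 3)
c = (0, -1/11, -218/77, 28/13)
Ac = (0, 0, 9/77, -39/7)
Σ b_i: (-701/120)·1 + 19/8·1 + 22/15·1 + 3·1 = 1 ✓
b·c: 19/8·(-1/11) + 22/15·(-218/77) + 3·28/13 = 251441/120120 ≠ 1/2 ⇒ order 1.

1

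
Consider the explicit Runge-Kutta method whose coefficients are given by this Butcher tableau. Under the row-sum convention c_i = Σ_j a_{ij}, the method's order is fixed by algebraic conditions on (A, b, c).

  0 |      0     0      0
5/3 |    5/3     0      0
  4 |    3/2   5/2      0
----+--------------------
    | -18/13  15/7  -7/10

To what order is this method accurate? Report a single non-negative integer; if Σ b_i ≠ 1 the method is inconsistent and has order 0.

0

b = (-18/13, 15/7, -7/10)
c = (0, 5/3, 4)
Ac = (0, 0, 25/6)
Σ b_i: (-18/13)·1 + 15/7·1 + (-7/10)·1 = 53/910 ≠ 1 ⇒ order 0.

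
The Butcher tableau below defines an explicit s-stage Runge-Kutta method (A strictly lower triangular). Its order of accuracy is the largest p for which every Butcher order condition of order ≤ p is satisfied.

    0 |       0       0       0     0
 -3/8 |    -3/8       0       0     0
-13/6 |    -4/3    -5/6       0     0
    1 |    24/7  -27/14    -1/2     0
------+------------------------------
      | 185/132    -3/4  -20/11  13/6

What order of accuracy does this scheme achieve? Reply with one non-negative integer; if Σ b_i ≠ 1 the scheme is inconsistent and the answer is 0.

1

b = (185/132, -3/4, -20/11, 13/6)
c = (0, -3/8, -13/6, 1)
Ac = (0, 0, 5/16, 607/336)
Σ b_i: 185/132·1 + (-3/4)·1 + (-20/11)·1 + 13/6·1 = 1 ✓
b·c: (-3/4)·(-3/8) + (-20/11)·(-13/6) + 13/6·1 = 6745/1056 ≠ 1/2 ⇒ order 1.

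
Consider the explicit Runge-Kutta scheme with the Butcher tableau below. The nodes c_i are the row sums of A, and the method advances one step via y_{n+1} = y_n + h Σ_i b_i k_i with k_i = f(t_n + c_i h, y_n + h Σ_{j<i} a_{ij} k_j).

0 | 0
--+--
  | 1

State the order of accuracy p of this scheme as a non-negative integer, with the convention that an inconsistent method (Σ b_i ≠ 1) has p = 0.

b = (1)
c = (0)
Σ b_i: 1·1 = 1 ✓; 1 stage ⇒ order 1.

1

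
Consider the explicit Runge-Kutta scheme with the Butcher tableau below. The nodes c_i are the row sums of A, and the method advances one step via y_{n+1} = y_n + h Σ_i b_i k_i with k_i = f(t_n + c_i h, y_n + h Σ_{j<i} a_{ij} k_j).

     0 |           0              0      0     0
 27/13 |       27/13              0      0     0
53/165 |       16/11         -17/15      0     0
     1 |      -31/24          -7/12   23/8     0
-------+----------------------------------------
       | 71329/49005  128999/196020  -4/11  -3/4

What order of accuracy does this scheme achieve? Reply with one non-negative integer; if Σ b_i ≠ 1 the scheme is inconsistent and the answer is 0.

2

b = (71329/49005, 128999/196020, -4/11, -3/4)
c = (0, 27/13, 53/165, 1)
Ac = (0, 0, -153/65, -4943/17160)
Σ b_i: 71329/49005·1 + 128999/196020·1 + (-4/11)·1 + (-3/4)·1 = 1 ✓
b·c: 128999/196020·27/13 + (-4/11)·53/165 + (-3/4)·1 = 1/2 ✓
b·c²: 128999/196020·729/169 + (-4/11)·2809/27225 + (-3/4)·1 = 7985792/3893175 ≠ 1/3 ⇒ order 2.
b·Ac: (-4/11)·(-153/65) + (-3/4)·(-4943/17160) = 24527/22880 ≠ 1/6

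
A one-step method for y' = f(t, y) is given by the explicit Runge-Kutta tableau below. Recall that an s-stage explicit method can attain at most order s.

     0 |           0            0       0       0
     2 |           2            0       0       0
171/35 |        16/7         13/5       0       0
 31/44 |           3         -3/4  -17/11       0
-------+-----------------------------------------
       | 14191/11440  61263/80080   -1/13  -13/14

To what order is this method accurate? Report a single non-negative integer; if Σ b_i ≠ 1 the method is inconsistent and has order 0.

2

b = (14191/11440, 61263/80080, -1/13, -13/14)
c = (0, 2, 171/35, 31/44)
Ac = (0, 0, 26/5, -6969/770)
Σ b_i: 14191/11440·1 + 61263/80080·1 + (-1/13)·1 + (-13/14)·1 = 1 ✓
b·c: 61263/80080·2 + (-1/13)·171/35 + (-13/14)·31/44 = 1/2 ✓
b·c²: 61263/80080·4 + (-1/13)·29241/1225 + (-13/14)·961/1936 = 47047313/61661600 ≠ 1/3 ⇒ order 2.
b·Ac: (-1/13)·26/5 + (-13/14)·(-6969/770) = 17257/2156 ≠ 1/6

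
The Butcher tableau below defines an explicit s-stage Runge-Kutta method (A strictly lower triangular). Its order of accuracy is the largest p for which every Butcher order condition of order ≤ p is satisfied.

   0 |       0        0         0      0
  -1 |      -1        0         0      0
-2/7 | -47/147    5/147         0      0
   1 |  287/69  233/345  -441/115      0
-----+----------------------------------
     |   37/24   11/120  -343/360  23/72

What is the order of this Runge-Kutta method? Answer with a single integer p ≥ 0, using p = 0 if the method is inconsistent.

4

b = (37/24, 11/120, -343/360, 23/72)
c = (0, -1, -2/7, 1)
Ac = (0, 0, -5/147, 29/69)
Σ b_i: 37/24·1 + 11/120·1 + (-343/360)·1 + 23/72·1 = 1 ✓
b·c: 11/120·(-1) + (-343/360)·(-2/7) + 23/72·1 = 1/2 ✓
b·c²: 11/120·1 + (-343/360)·4/49 + 23/72·1 = 1/3 ✓
b·Ac: (-343/360)·(-5/147) + 23/72·29/69 = 1/6 ✓
b·c³: 11/120·(-1) + (-343/360)·(-8/343) + 23/72·1 = 1/4 ✓
b·(c∘Ac): (-343/360)·10/1029 + 23/72·29/69 = 1/8 ✓
b·Ac²: (-343/360)·5/147 + 23/72·25/69 = 1/12 ✓
b·A²c: 23/72·3/23 = 1/24 ✓; 4 stages ⇒ order 4.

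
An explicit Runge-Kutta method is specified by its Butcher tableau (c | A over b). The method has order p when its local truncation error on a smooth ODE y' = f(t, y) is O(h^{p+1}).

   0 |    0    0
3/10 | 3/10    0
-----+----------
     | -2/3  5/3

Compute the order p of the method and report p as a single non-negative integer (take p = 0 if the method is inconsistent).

2

b = (-2/3, 5/3)
c = (0, 3/10)
Σ b_i: (-2/3)·1 + 5/3·1 = 1 ✓
b·c: 5/3·3/10 = 1/2 ✓; 2 stages ⇒ order 2.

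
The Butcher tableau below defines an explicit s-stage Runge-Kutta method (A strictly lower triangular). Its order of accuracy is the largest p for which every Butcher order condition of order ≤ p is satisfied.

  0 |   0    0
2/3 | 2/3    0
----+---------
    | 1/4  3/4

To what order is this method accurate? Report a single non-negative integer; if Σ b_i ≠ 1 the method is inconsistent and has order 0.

b = (1/4, 3/4)
c = (0, 2/3)
Σ b_i: 1/4·1 + 3/4·1 = 1 ✓
b·c: 3/4·2/3 = 1/2 ✓; 2 stages ⇒ order 2.

2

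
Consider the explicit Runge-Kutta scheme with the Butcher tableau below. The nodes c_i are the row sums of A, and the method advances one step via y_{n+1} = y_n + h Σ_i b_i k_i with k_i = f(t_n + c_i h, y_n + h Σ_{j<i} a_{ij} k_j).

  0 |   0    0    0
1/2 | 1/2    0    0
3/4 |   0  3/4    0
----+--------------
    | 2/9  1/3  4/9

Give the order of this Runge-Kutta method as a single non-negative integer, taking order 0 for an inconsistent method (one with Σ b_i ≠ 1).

b = (2/9, 1/3, 4/9)
c = (0, 1/2, 3/4)
Ac = (0, 0, 3/8)
Σ b_i: 2/9·1 + 1/3·1 + 4/9·1 = 1 ✓
b·c: 1/3·1/2 + 4/9·3/4 = 1/2 ✓
b·c²: 1/3·1/4 + 4/9·9/16 = 1/3 ✓
b·Ac: 4/9·3/8 = 1/6 ✓; 3 stages ⇒ order 3.

3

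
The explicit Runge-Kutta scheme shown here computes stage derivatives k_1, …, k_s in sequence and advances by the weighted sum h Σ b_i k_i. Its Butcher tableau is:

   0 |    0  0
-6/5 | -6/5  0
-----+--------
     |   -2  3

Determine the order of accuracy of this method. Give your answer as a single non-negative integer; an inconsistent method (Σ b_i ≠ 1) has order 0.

1

b = (-2, 3)
c = (0, -6/5)
Σ b_i: (-2)·1 + 3·1 = 1 ✓
b·c: 3·(-6/5) = -18/5 ≠ 1/2 ⇒ order 1.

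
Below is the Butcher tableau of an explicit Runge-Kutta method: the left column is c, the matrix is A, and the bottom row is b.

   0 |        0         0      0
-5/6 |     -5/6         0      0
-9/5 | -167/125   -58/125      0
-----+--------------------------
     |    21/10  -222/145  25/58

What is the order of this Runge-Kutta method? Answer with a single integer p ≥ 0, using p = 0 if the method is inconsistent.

3

b = (21/10, -222/145, 25/58)
c = (0, -5/6, -9/5)
Ac = (0, 0, 29/75)
Σ b_i: 21/10·1 + (-222/145)·1 + 25/58·1 = 1 ✓
b·c: (-222/145)·(-5/6) + 25/58·(-9/5) = 1/2 ✓
b·c²: (-222/145)·25/36 + 25/58·81/25 = 1/3 ✓
b·Ac: 25/58·29/75 = 1/6 ✓; 3 stages ⇒ order 3.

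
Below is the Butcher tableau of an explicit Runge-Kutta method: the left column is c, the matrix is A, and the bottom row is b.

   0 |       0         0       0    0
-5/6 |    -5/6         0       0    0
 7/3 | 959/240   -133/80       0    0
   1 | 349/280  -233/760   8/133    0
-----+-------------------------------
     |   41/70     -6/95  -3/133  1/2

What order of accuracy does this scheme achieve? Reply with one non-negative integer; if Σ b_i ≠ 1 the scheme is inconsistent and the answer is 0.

4

b = (41/70, -6/95, -3/133, 1/2)
c = (0, -5/6, 7/3, 1)
Ac = (0, 0, 133/96, 19/48)
Σ b_i: 41/70·1 + (-6/95)·1 + (-3/133)·1 + 1/2·1 = 1 ✓
b·c: (-6/95)·(-5/6) + (-3/133)·7/3 + 1/2·1 = 1/2 ✓
b·c²: (-6/95)·25/36 + (-3/133)·49/9 + 1/2·1 = 1/3 ✓
b·Ac: (-3/133)·133/96 + 1/2·19/48 = 1/6 ✓
b·c³: (-6/95)·(-125/216) + (-3/133)·343/27 + 1/2·1 = 1/4 ✓
b·(c∘Ac): (-3/133)·931/288 + 1/2·19/48 = 1/8 ✓
b·Ac²: (-3/133)·(-665/576) + 1/2·11/96 = 1/12 ✓
b·A²c: 1/2·1/12 = 1/24 ✓; 4 stages ⇒ order 4.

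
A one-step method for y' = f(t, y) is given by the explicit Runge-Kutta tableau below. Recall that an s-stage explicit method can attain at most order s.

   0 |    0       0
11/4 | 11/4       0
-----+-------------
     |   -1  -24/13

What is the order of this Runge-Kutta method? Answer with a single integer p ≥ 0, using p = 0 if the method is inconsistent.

0

b = (-1, -24/13)
c = (0, 11/4)
Σ b_i: (-1)·1 + (-24/13)·1 = -37/13 ≠ 1 ⇒ order 0.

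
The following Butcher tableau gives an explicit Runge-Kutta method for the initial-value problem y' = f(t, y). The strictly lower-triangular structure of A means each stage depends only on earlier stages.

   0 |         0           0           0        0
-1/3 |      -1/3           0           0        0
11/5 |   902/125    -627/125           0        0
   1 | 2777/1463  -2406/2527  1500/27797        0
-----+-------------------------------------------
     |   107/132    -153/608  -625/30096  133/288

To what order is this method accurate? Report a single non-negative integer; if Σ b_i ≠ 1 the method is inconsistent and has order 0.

b = (107/132, -153/608, -625/30096, 133/288)
c = (0, -1/3, 11/5, 1)
Ac = (0, 0, 209/125, 58/133)
Σ b_i: 107/132·1 + (-153/608)·1 + (-625/30096)·1 + 133/288·1 = 1 ✓
b·c: (-153/608)·(-1/3) + (-625/30096)·11/5 + 133/288·1 = 1/2 ✓
b·c²: (-153/608)·1/9 + (-625/30096)·121/25 + 133/288·1 = 1/3 ✓
b·Ac: (-625/30096)·209/125 + 133/288·58/133 = 1/6 ✓
b·c³: (-153/608)·(-1/27) + (-625/30096)·1331/125 + 133/288·1 = 1/4 ✓
b·(c∘Ac): (-625/30096)·2299/625 + 133/288·58/133 = 1/8 ✓
b·Ac²: (-625/30096)·(-209/375) + 133/288·62/399 = 1/12 ✓
b·A²c: 133/288·12/133 = 1/24 ✓; 4 stages ⇒ order 4.

4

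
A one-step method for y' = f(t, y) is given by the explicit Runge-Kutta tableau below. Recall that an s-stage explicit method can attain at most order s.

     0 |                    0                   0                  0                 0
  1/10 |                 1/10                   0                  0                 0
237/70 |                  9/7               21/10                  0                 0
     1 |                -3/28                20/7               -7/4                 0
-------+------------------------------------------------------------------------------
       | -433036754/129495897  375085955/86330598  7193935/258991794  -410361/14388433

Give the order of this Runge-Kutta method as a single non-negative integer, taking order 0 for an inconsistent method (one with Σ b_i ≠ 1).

3

b = (-433036754/129495897, 375085955/86330598, 7193935/258991794, -410361/14388433)
c = (0, 1/10, 237/70, 1)
Ac = (0, 0, 21/100, -1579/280)
Σ b_i: (-433036754/129495897)·1 + 375085955/86330598·1 + 7193935/258991794·1 + (-410361/14388433)·1 = 1 ✓
b·c: 375085955/86330598·1/10 + 7193935/258991794·237/70 + (-410361/14388433)·1 = 1/2 ✓
b·c²: 375085955/86330598·1/100 + 7193935/258991794·56169/4900 + (-410361/14388433)·1 = 1/3 ✓
b·Ac: 7193935/258991794·21/100 + (-410361/14388433)·(-1579/280) = 1/6 ✓
b·c³: 375085955/86330598·1/1000 + 7193935/258991794·13312053/343000 + (-410361/14388433)·1 = 2547440507/2417256744 ≠ 1/4 ⇒ order 3.
b·(c∘Ac): 7193935/258991794·711/1000 + (-410361/14388433)·(-1579/280) = 1039321343/5755373200 ≠ 1/8
b·Ac²: 7193935/258991794·21/1000 + (-410361/14388433)·(-56089/2800) = 197487757/345322392 ≠ 1/12
b·A²c: (-410361/14388433)·(-147/400) = 60323067/5755373200 ≠ 1/24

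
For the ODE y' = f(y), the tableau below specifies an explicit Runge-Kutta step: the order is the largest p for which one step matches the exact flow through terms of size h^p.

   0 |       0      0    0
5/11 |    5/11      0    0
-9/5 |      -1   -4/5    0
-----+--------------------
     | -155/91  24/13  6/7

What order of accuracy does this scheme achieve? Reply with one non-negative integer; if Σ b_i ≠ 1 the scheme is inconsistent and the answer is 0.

1

b = (-155/91, 24/13, 6/7)
c = (0, 5/11, -9/5)
Ac = (0, 0, -4/11)
Σ b_i: (-155/91)·1 + 24/13·1 + 6/7·1 = 1 ✓
b·c: 24/13·5/11 + 6/7·(-9/5) = -3522/5005 ≠ 1/2 ⇒ order 1.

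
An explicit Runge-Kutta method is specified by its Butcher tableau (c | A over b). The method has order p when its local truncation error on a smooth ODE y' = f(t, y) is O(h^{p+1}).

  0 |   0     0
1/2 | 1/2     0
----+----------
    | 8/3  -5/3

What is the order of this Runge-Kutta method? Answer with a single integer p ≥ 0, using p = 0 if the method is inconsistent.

b = (8/3, -5/3)
c = (0, 1/2)
Σ b_i: 8/3·1 + (-5/3)·1 = 1 ✓
b·c: (-5/3)·1/2 = -5/6 ≠ 1/2 ⇒ order 1.

1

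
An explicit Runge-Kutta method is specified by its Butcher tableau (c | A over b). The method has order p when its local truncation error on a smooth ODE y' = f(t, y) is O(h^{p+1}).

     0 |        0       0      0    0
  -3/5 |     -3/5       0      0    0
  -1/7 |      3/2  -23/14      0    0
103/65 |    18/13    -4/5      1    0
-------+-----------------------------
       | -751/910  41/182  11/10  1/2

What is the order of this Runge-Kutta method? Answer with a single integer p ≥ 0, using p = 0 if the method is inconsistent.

2

b = (-751/910, 41/182, 11/10, 1/2)
c = (0, -3/5, -1/7, 103/65)
Ac = (0, 0, 69/70, 59/175)
Σ b_i: (-751/910)·1 + 41/182·1 + 11/10·1 + 1/2·1 = 1 ✓
b·c: 41/182·(-3/5) + 11/10·(-1/7) + 1/2·103/65 = 1/2 ✓
b·c²: 41/182·9/25 + 11/10·1/49 + 1/2·10609/4225 = 112543/82810 ≠ 1/3 ⇒ order 2.
b·Ac: 11/10·69/70 + 1/2·59/175 = 877/700 ≠ 1/6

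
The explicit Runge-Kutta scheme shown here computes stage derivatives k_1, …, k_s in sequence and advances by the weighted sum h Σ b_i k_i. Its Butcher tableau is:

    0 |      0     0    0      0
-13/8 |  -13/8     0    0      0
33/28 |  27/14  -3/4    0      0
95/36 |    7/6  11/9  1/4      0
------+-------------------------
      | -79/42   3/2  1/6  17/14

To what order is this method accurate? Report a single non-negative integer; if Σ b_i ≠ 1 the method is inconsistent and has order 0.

b = (-79/42, 3/2, 1/6, 17/14)
c = (0, -13/8, 33/28, 95/36)
Ac = (0, 0, 39/32, -1705/1008)
Σ b_i: (-79/42)·1 + 3/2·1 + 1/6·1 + 17/14·1 = 1 ✓
b·c: 3/2·(-13/8) + 1/6·33/28 + 17/14·95/36 = 971/1008 ≠ 1/2 ⇒ order 1.

1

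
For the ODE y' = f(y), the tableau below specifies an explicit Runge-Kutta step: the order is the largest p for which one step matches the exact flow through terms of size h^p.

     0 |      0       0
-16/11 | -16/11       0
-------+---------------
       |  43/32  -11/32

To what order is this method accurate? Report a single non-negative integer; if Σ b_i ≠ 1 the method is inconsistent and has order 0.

2

b = (43/32, -11/32)
c = (0, -16/11)
Σ b_i: 43/32·1 + (-11/32)·1 = 1 ✓
b·c: (-11/32)·(-16/11) = 1/2 ✓; 2 stages ⇒ order 2.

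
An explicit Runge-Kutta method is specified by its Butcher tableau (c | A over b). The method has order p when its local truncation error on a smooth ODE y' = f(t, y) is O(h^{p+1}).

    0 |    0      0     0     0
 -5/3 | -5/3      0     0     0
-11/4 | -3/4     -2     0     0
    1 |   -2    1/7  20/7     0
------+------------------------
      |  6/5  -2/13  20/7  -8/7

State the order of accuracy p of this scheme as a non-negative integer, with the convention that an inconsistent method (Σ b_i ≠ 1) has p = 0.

b = (6/5, -2/13, 20/7, -8/7)
c = (0, -5/3, -11/4, 1)
Ac = (0, 0, 10/3, -170/21)
Σ b_i: 6/5·1 + (-2/13)·1 + 20/7·1 + (-8/7)·1 = 1256/455 ≠ 1 ⇒ order 0.

0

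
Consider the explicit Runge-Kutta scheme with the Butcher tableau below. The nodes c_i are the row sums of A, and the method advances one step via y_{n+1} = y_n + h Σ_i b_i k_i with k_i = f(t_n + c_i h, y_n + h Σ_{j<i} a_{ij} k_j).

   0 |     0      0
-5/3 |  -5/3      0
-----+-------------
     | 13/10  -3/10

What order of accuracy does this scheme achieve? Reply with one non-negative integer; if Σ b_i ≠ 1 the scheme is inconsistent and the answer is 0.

b = (13/10, -3/10)
c = (0, -5/3)
Σ b_i: 13/10·1 + (-3/10)·1 = 1 ✓
b·c: (-3/10)·(-5/3) = 1/2 ✓; 2 stages ⇒ order 2.

2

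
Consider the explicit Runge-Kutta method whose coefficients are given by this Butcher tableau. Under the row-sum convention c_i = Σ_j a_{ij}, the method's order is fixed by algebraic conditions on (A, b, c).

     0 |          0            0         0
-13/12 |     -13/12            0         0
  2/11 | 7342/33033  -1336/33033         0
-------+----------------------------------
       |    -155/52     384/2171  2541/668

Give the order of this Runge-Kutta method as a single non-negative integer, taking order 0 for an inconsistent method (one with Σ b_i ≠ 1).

b = (-155/52, 384/2171, 2541/668)
c = (0, -13/12, 2/11)
Ac = (0, 0, 334/7623)
Σ b_i: (-155/52)·1 + 384/2171·1 + 2541/668·1 = 1 ✓
b·c: 384/2171·(-13/12) + 2541/668·2/11 = 1/2 ✓
b·c²: 384/2171·169/144 + 2541/668·4/121 = 1/3 ✓
b·Ac: 2541/668·334/7623 = 1/6 ✓; 3 stages ⇒ order 3.

3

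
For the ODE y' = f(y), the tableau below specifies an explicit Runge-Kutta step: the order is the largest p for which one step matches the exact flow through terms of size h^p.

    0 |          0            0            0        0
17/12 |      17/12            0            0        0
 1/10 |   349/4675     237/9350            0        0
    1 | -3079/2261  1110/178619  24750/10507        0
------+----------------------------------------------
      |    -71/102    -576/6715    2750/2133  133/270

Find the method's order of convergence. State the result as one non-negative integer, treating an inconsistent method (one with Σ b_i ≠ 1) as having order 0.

4

b = (-71/102, -576/6715, 2750/2133, 133/270)
c = (0, 17/12, 1/10, 1)
Ac = (0, 0, 79/2200, 65/266)
Σ b_i: (-71/102)·1 + (-576/6715)·1 + 2750/2133·1 + 133/270·1 = 1 ✓
b·c: (-576/6715)·17/12 + 2750/2133·1/10 + 133/270·1 = 1/2 ✓
b·c²: (-576/6715)·289/144 + 2750/2133·1/100 + 133/270·1 = 1/3 ✓
b·Ac: 2750/2133·79/2200 + 133/270·65/266 = 1/6 ✓
b·c³: (-576/6715)·4913/1728 + 2750/2133·1/1000 + 133/270·1 = 1/4 ✓
b·(c∘Ac): 2750/2133·79/22000 + 133/270·65/266 = 1/8 ✓
b·Ac²: 2750/2133·1343/26400 + 133/270·115/3192 = 1/12 ✓
b·A²c: 133/270·45/532 = 1/24 ✓; 4 stages ⇒ order 4.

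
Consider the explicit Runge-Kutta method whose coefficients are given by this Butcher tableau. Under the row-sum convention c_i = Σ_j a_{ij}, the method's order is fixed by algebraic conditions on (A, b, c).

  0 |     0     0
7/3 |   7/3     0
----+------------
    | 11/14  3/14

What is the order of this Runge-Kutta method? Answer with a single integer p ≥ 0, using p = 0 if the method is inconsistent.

2

b = (11/14, 3/14)
c = (0, 7/3)
Σ b_i: 11/14·1 + 3/14·1 = 1 ✓
b·c: 3/14·7/3 = 1/2 ✓; 2 stages ⇒ order 2.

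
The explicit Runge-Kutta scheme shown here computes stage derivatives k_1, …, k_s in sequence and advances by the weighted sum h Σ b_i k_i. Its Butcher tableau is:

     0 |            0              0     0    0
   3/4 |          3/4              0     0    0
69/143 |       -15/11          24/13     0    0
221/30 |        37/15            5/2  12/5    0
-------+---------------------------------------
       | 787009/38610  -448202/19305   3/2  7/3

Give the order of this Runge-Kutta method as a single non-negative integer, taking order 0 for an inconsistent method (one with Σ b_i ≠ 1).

2

b = (787009/38610, -448202/19305, 3/2, 7/3)
c = (0, 3/4, 69/143, 221/30)
Ac = (0, 0, 18/13, 17349/5720)
Σ b_i: 787009/38610·1 + (-448202/19305)·1 + 3/2·1 + 7/3·1 = 1 ✓
b·c: (-448202/19305)·3/4 + 3/2·69/143 + 7/3·221/30 = 1/2 ✓
b·c²: (-448202/19305)·9/16 + 3/2·4761/20449 + 7/3·48841/900 = 12578968691/110424600 ≠ 1/3 ⇒ order 2.
b·Ac: 3/2·18/13 + 7/3·17349/5720 = 52361/5720 ≠ 1/6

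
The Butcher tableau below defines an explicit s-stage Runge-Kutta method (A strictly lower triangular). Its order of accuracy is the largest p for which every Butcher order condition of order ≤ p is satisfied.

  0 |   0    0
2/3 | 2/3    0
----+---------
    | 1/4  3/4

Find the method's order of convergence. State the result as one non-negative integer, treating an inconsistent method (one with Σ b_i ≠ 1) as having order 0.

2

b = (1/4, 3/4)
c = (0, 2/3)
Σ b_i: 1/4·1 + 3/4·1 = 1 ✓
b·c: 3/4·2/3 = 1/2 ✓; 2 stages ⇒ order 2.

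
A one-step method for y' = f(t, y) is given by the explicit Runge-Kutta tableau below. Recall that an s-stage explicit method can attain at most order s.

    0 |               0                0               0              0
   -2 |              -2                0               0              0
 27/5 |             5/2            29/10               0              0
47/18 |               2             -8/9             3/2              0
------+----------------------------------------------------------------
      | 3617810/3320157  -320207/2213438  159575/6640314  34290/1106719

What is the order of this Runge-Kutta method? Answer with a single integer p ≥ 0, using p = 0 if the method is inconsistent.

3

b = (3617810/3320157, -320207/2213438, 159575/6640314, 34290/1106719)
c = (0, -2, 27/5, 47/18)
Ac = (0, 0, -29/5, 889/90)
Σ b_i: 3617810/3320157·1 + (-320207/2213438)·1 + 159575/6640314·1 + 34290/1106719·1 = 1 ✓
b·c: (-320207/2213438)·(-2) + 159575/6640314·27/5 + 34290/1106719·47/18 = 1/2 ✓
b·c²: (-320207/2213438)·4 + 159575/6640314·729/25 + 34290/1106719·2209/324 = 1/3 ✓
b·Ac: 159575/6640314·(-29/5) + 34290/1106719·889/90 = 1/6 ✓
b·c³: (-320207/2213438)·(-8) + 159575/6640314·19683/125 + 34290/1106719·103823/5832 = 3282743747/597628260 ≠ 1/4 ⇒ order 3.
b·(c∘Ac): 159575/6640314·(-783/25) + 34290/1106719·41783/1620 = 154276/3320157 ≠ 1/8
b·Ac²: 159575/6640314·58/5 + 34290/1106719·18083/450 = 25296544/16600785 ≠ 1/12
b·A²c: 34290/1106719·(-87/10) = -298323/1106719 ≠ 1/24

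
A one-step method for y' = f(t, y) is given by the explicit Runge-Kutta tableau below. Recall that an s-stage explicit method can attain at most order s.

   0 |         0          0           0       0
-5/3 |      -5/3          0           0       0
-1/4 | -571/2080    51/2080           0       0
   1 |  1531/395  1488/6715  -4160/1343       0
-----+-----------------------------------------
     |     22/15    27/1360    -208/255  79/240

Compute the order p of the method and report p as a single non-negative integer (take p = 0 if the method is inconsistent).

b = (22/15, 27/1360, -208/255, 79/240)
c = (0, -5/3, -1/4, 1)
Ac = (0, 0, -17/416, 32/79)
Σ b_i: 22/15·1 + 27/1360·1 + (-208/255)·1 + 79/240·1 = 1 ✓
b·c: 27/1360·(-5/3) + (-208/255)·(-1/4) + 79/240·1 = 1/2 ✓
b·c²: 27/1360·25/9 + (-208/255)·1/16 + 79/240·1 = 1/3 ✓
b·Ac: (-208/255)·(-17/416) + 79/240·32/79 = 1/6 ✓
b·c³: 27/1360·(-125/27) + (-208/255)·(-1/64) + 79/240·1 = 1/4 ✓
b·(c∘Ac): (-208/255)·17/1664 + 79/240·32/79 = 1/8 ✓
b·Ac²: (-208/255)·85/1248 + 79/240·100/237 = 1/12 ✓
b·A²c: 79/240·10/79 = 1/24 ✓; 4 stages ⇒ order 4.

4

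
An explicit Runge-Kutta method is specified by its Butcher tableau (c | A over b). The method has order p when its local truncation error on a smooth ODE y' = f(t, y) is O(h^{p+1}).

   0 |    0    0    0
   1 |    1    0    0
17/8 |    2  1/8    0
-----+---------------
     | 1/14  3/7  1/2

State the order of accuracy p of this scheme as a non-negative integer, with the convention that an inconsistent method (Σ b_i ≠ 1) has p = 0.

1

b = (1/14, 3/7, 1/2)
c = (0, 1, 17/8)
Ac = (0, 0, 1/8)
Σ b_i: 1/14·1 + 3/7·1 + 1/2·1 = 1 ✓
b·c: 3/7·1 + 1/2·17/8 = 167/112 ≠ 1/2 ⇒ order 1.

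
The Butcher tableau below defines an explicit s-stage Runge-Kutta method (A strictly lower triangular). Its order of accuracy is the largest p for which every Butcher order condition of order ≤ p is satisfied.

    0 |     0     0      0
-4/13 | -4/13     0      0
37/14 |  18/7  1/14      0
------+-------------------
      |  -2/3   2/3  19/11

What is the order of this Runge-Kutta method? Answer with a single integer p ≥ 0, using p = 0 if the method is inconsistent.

0

b = (-2/3, 2/3, 19/11)
c = (0, -4/13, 37/14)
Ac = (0, 0, -2/91)
Σ b_i: (-2/3)·1 + 2/3·1 + 19/11·1 = 19/11 ≠ 1 ⇒ order 0.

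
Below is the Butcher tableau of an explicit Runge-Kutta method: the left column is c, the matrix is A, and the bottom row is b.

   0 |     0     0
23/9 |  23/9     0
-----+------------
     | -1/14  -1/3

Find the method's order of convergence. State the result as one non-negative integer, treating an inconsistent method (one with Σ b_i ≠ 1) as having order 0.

0

b = (-1/14, -1/3)
c = (0, 23/9)
Σ b_i: (-1/14)·1 + (-1/3)·1 = -17/42 ≠ 1 ⇒ order 0.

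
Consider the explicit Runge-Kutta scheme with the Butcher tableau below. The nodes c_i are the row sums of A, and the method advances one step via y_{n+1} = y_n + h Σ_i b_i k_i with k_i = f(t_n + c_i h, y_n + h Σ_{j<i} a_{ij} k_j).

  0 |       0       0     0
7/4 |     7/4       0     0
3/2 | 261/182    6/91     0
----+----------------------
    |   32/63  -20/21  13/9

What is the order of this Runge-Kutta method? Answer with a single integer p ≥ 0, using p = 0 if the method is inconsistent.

3

b = (32/63, -20/21, 13/9)
c = (0, 7/4, 3/2)
Ac = (0, 0, 3/26)
Σ b_i: 32/63·1 + (-20/21)·1 + 13/9·1 = 1 ✓
b·c: (-20/21)·7/4 + 13/9·3/2 = 1/2 ✓
b·c²: (-20/21)·49/16 + 13/9·9/4 = 1/3 ✓
b·Ac: 13/9·3/26 = 1/6 ✓; 3 stages ⇒ order 3.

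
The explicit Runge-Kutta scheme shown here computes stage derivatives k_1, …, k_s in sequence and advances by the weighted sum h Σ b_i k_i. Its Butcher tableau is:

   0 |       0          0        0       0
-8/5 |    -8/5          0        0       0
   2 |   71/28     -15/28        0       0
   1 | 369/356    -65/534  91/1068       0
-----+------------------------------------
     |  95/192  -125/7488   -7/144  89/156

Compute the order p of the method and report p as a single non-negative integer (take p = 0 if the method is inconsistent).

b = (95/192, -125/7488, -7/144, 89/156)
c = (0, -8/5, 2, 1)
Ac = (0, 0, 6/7, 65/178)
Σ b_i: 95/192·1 + (-125/7488)·1 + (-7/144)·1 + 89/156·1 = 1 ✓
b·c: (-125/7488)·(-8/5) + (-7/144)·2 + 89/156·1 = 1/2 ✓
b·c²: (-125/7488)·64/25 + (-7/144)·4 + 89/156·1 = 1/3 ✓
b·Ac: (-7/144)·6/7 + 89/156·65/178 = 1/6 ✓
b·c³: (-125/7488)·(-512/125) + (-7/144)·8 + 89/156·1 = 1/4 ✓
b·(c∘Ac): (-7/144)·12/7 + 89/156·65/178 = 1/8 ✓
b·Ac²: (-7/144)·(-48/35) + 89/156·13/445 = 1/12 ✓
b·A²c: 89/156·13/178 = 1/24 ✓; 4 stages ⇒ order 4.

4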